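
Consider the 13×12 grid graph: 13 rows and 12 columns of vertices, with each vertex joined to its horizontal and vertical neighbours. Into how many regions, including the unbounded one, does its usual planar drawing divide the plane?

133

The grid has V = 13·12 = 156 vertices and E = 13·11 + 12·12 = 287 edges.
F = 2 − V + E = 2 − 156 + 287 = 133.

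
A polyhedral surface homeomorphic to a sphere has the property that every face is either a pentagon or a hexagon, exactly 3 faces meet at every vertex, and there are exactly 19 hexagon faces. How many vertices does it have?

58

Let x be the number of pentagons; then F = 19 + x.
Edge–face incidences: 2E = 6·19 + 5·x = 114 + 5x.
Every vertex has degree 3, so 3V = 2E.
Euler: V − E + F = 2 ⇒ (2E)/3 − E + (19 + x) = 2.
Multiply by 6: 2·(2E) − 3·(2E) + 6·(19 + x) = 12, i.e. 114 + 6x − (114 + 5x) = 12.
Collecting terms: x = 12.
Then 2E = 114 + 5·12 = 174, so E = 87, V = 2E/3 = 58, F = 19 + 12 = 31.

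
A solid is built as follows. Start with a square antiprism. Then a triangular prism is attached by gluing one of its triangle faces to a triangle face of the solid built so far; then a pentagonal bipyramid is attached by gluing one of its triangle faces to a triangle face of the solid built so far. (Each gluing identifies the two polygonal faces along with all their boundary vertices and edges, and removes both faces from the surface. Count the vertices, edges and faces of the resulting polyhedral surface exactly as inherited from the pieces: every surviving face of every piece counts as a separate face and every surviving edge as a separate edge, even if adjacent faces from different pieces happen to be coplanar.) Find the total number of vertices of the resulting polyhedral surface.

A square antiprism: V=8, E=16, F=10.
Attach a triangular prism (V=6, E=9, F=5) along a 3-gon: merge 3 vertices and 3 edges, delete both glued faces → V=11, E=22, F=13.
Attach a pentagonal bipyramid (V=7, E=15, F=10) along a 3-gon: merge 3 vertices and 3 edges, delete both glued faces → V=15, E=34, F=21.
Check: V − E + F = 15 − 34 + 21 = 2.

15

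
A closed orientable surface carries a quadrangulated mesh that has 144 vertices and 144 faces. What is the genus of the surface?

1

Every face is a square, so 2E = 4·144 = 576, giving E = 288.
χ = V − E + F = 144 − 288 + 144 = 0.
For a closed orientable surface χ = 2 − 2g, so g = (2 − (0))/2 = 1.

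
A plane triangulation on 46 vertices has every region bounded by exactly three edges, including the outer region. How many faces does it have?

In a plane triangulation 3F = 2E and V − E + F = 2, so F = 2V − 4 = 2·46 − 4 = 88.

88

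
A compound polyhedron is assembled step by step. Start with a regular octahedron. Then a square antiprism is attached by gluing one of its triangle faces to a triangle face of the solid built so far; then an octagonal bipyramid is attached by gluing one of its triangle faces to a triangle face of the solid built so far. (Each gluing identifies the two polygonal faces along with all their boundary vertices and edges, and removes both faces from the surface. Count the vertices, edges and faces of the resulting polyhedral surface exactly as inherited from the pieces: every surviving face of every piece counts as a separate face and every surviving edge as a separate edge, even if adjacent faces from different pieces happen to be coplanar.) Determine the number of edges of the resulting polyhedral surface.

A regular octahedron: V=6, E=12, F=8.
Attach a square antiprism (V=8, E=16, F=10) along a 3-gon: merge 3 vertices and 3 edges, delete both glued faces → V=11, E=25, F=16.
Attach an octagonal bipyramid (V=10, E=24, F=16) along a 3-gon: merge 3 vertices and 3 edges, delete both glued faces → V=18, E=46, F=30.
Check: V − E + F = 18 − 46 + 30 = 2.

46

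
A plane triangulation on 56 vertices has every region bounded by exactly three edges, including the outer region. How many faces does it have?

In a plane triangulation 3F = 2E and V − E + F = 2, so F = 2V − 4 = 2·56 − 4 = 108.

108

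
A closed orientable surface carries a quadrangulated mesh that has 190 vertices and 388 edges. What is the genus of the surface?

Every face is a square and each edge borders two faces, so 4F = 2·388, giving F = 194.
χ = V − E + F = 190 − 388 + 194 = -4.
For a closed orientable surface χ = 2 − 2g, so g = (2 − (-4))/2 = 3.

3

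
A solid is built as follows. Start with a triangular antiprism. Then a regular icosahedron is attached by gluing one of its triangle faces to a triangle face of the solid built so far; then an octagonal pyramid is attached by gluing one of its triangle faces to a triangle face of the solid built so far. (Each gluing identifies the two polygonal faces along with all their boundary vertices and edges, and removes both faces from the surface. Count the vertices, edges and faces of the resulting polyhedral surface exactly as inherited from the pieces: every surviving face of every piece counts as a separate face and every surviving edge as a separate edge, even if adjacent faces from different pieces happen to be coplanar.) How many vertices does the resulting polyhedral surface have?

A triangular antiprism: V=6, E=12, F=8.
Attach a regular icosahedron (V=12, E=30, F=20) along a 3-gon: merge 3 vertices and 3 edges, delete both glued faces → V=15, E=39, F=26.
Attach an octagonal pyramid (V=9, E=16, F=9) along a 3-gon: merge 3 vertices and 3 edges, delete both glued faces → V=21, E=52, F=33.
Check: V − E + F = 21 − 52 + 33 = 2.

21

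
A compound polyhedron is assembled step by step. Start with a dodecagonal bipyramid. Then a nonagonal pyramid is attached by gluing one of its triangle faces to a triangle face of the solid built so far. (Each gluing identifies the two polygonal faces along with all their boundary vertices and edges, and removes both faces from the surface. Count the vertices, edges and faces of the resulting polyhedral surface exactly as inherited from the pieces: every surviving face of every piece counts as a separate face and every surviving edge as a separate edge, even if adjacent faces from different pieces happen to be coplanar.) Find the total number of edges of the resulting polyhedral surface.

51

A dodecagonal bipyramid: V=14, E=36, F=24.
Attach a nonagonal pyramid (V=10, E=18, F=10) along a 3-gon: merge 3 vertices and 3 edges, delete both glued faces → V=21, E=51, F=32.
Check: V − E + F = 21 − 51 + 32 = 2.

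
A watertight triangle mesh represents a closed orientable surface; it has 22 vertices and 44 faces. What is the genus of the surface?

Every face is a triangle, so 2E = 3·44 = 132, giving E = 66.
χ = V − E + F = 22 − 66 + 44 = 0.
For a closed orientable surface χ = 2 − 2g, so g = (2 − (0))/2 = 1.

1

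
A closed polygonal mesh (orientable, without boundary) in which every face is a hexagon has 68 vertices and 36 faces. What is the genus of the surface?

3

Every face is a hexagon, so 2E = 6·36 = 216, giving E = 108.
χ = V − E + F = 68 − 108 + 36 = -4.
For a closed orientable surface χ = 2 − 2g, so g = (2 − (-4))/2 = 3.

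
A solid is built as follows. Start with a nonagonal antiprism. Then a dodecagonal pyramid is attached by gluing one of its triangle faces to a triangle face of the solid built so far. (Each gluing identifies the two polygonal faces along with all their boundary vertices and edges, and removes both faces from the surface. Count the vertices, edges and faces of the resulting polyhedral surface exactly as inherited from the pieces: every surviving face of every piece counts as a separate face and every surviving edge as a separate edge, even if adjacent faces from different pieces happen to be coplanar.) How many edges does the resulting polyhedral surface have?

57

A nonagonal antiprism: V=18, E=36, F=20.
Attach a dodecagonal pyramid (V=13, E=24, F=13) along a 3-gon: merge 3 vertices and 3 edges, delete both glued faces → V=28, E=57, F=31.
Check: V − E + F = 28 − 57 + 31 = 2.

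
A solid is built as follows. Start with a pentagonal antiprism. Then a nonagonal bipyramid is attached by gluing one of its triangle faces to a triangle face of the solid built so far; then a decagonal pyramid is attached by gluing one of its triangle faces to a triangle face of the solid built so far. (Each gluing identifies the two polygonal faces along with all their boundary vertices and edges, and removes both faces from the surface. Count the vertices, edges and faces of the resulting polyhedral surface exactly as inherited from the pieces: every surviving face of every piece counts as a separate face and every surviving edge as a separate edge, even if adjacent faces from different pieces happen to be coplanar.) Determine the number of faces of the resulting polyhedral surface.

37

A pentagonal antiprism: V=10, E=20, F=12.
Attach a nonagonal bipyramid (V=11, E=27, F=18) along a 3-gon: merge 3 vertices and 3 edges, delete both glued faces → V=18, E=44, F=28.
Attach a decagonal pyramid (V=11, E=20, F=11) along a 3-gon: merge 3 vertices and 3 edges, delete both glued faces → V=26, E=61, F=37.
Check: V − E + F = 26 − 61 + 37 = 2.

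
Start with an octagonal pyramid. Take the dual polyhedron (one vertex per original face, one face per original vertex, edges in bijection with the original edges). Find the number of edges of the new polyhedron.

16

The base solid has V = 9, E = 16, F = 9.
The dual swaps V and F and preserves E: V′ = F = 9, E′ = E = 16, F′ = V = 9.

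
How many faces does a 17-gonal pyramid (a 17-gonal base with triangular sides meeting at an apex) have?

18

A pyramid on an n-gon base has one n-gon and n triangles: V = 17 + 1 = 18, E = 2·17 = 34, F = 17 + 1 = 18.
Check: V − E + F = 18 − 34 + 18 = 2.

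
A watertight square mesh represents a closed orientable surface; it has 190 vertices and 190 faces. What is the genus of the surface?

1

Every face is a square, so 2E = 4·190 = 760, giving E = 380.
χ = V − E + F = 190 − 380 + 190 = 0.
For a closed orientable surface χ = 2 − 2g, so g = (2 − (0))/2 = 1.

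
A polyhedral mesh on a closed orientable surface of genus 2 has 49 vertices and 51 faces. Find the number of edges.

102

For a closed orientable surface of genus 2, χ = 2 − 2·2 = -2.
E = V + F − (-2) = 49 + 51 − (-2) = 102.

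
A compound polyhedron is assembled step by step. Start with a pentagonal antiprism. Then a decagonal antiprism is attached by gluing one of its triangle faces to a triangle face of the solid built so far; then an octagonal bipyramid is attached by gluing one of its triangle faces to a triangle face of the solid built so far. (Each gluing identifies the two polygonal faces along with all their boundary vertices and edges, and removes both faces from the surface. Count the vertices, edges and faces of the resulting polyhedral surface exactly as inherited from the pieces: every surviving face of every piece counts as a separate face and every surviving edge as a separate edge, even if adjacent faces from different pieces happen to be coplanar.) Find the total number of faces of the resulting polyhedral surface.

A pentagonal antiprism: V=10, E=20, F=12.
Attach a decagonal antiprism (V=20, E=40, F=22) along a 3-gon: merge 3 vertices and 3 edges, delete both glued faces → V=27, E=57, F=32.
Attach an octagonal bipyramid (V=10, E=24, F=16) along a 3-gon: merge 3 vertices and 3 edges, delete both glued faces → V=34, E=78, F=46.
Check: V − E + F = 34 − 78 + 46 = 2.

46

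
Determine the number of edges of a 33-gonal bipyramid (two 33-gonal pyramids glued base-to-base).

A bipyramid over an n-gon has 2n triangular faces and n + 2 vertices: V = 33 + 2 = 35, E = 3·33 = 99, F = 2·33 = 66.

99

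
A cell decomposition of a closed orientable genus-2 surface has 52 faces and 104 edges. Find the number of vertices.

For a closed orientable surface of genus 2, χ = 2 − 2·2 = -2.
V = -2 + E − F = -2 + 104 − 52 = 50.

50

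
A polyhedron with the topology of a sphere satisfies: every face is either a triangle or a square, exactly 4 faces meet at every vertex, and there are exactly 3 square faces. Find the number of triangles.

Let x be the number of triangles; then F = 3 + x.
Edge–face incidences: 2E = 4·3 + 3·x = 12 + 3x.
Every vertex has degree 4, so 4V = 2E.
Euler: V − E + F = 2 ⇒ (2E)/4 − E + (3 + x) = 2.
Multiply by 8: 2·(2E) − 4·(2E) + 8·(3 + x) = 16, i.e. 24 + 8x − 2·(12 + 3x) = 16.
Collecting terms: 2x = 16, so x = 8.
Then 2E = 12 + 3·8 = 36, so E = 18, V = 2E/4 = 9, F = 3 + 8 = 11.

8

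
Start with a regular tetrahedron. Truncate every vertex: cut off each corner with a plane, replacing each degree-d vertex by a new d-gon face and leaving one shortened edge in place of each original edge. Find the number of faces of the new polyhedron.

The base solid has V = 4, E = 6, F = 4.
Truncation replaces each original edge-end by a new vertex, so V′ = 2E = 12.
Each original edge survives, and each old vertex of degree d contributes d new edges; summing degrees gives Σd = 2E, so E′ = E + 2E = 3E = 18.
Each original face survives and each original vertex becomes one new face: F′ = F + V = 8.

8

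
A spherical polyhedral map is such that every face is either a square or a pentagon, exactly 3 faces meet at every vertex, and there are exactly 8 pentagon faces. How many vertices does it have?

Let x be the number of squares; then F = 8 + x.
Edge–face incidences: 2E = 5·8 + 4·x = 40 + 4x.
Every vertex has degree 3, so 3V = 2E.
Euler: V − E + F = 2 ⇒ (2E)/3 − E + (8 + x) = 2.
Multiply by 6: 2·(2E) − 3·(2E) + 6·(8 + x) = 12, i.e. 48 + 6x − (40 + 4x) = 12.
Collecting terms: 2x + 8 = 12, so 2x = 4, so x = 2.
Then 2E = 40 + 4·2 = 48, so E = 24, V = 2E/3 = 16, F = 8 + 2 = 10.

16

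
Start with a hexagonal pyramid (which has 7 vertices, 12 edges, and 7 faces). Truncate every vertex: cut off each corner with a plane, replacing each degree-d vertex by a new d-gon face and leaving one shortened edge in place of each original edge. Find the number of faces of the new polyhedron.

Truncation replaces each original edge-end by a new vertex, so V′ = 2E = 24.
Each original edge survives, and each old vertex of degree d contributes d new edges; summing degrees gives Σd = 2E, so E′ = E + 2E = 3E = 36.
Each original face survives and each original vertex becomes one new face: F′ = F + V = 14.

14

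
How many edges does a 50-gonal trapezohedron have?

The n-trapezohedron (dual of the n-antiprism) has V = 2·50 + 2 = 102, E = 4·50 = 200, F = 2·50 = 100.

200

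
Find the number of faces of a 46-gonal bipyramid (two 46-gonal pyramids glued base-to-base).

A bipyramid over an n-gon has 2n triangular faces and n + 2 vertices: V = 46 + 2 = 48, E = 3·46 = 138, F = 2·46 = 92.

92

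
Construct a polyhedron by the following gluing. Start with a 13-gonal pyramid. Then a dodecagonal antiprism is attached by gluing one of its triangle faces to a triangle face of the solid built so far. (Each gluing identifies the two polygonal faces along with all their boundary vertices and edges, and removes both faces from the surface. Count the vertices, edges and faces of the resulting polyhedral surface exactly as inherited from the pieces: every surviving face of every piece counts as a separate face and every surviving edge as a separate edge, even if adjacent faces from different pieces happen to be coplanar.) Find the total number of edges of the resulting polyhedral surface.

A 13-gonal pyramid: V=14, E=26, F=14.
Attach a dodecagonal antiprism (V=24, E=48, F=26) along a 3-gon: merge 3 vertices and 3 edges, delete both glued faces → V=35, E=71, F=38.
Check: V − E + F = 35 − 71 + 38 = 2.

71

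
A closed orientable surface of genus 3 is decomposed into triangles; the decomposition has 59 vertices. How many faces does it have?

χ = 2 − 2·3 = -4, and every face is a triangle so 3F = 2E.
V − E + F = -4 with E = 3F/2 gives 59 − (3/2 − 1)·F = -4, so F = 126 and E = 189.

126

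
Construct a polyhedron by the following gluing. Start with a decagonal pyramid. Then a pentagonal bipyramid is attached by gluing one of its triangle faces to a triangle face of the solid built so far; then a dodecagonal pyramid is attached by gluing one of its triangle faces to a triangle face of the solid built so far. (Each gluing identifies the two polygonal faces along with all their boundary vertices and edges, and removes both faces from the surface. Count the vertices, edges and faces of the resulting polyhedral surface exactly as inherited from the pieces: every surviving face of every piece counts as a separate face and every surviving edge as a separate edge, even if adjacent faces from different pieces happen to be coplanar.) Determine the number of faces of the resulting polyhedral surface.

30

A decagonal pyramid: V=11, E=20, F=11.
Attach a pentagonal bipyramid (V=7, E=15, F=10) along a 3-gon: merge 3 vertices and 3 edges, delete both glued faces → V=15, E=32, F=19.
Attach a dodecagonal pyramid (V=13, E=24, F=13) along a 3-gon: merge 3 vertices and 3 edges, delete both glued faces → V=25, E=53, F=30.
Check: V − E + F = 25 − 53 + 30 = 2.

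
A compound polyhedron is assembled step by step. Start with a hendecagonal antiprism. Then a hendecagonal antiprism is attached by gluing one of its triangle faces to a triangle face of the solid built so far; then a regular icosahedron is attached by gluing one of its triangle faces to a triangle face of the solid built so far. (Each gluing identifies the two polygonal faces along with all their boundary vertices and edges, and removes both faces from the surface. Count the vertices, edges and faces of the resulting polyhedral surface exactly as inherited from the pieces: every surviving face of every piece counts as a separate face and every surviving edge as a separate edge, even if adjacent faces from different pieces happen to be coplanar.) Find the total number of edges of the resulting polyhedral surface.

112

A hendecagonal antiprism: V=22, E=44, F=24.
Attach a hendecagonal antiprism (V=22, E=44, F=24) along a 3-gon: merge 3 vertices and 3 edges, delete both glued faces → V=41, E=85, F=46.
Attach a regular icosahedron (V=12, E=30, F=20) along a 3-gon: merge 3 vertices and 3 edges, delete both glued faces → V=50, E=112, F=64.
Check: V − E + F = 50 − 112 + 64 = 2.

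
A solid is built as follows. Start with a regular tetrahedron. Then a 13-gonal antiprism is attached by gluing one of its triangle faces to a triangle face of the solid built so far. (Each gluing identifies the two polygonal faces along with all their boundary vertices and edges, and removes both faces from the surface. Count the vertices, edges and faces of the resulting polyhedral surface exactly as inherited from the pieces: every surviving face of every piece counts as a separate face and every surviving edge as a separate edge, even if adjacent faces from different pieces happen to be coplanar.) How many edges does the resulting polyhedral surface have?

A regular tetrahedron: V=4, E=6, F=4.
Attach a 13-gonal antiprism (V=26, E=52, F=28) along a 3-gon: merge 3 vertices and 3 edges, delete both glued faces → V=27, E=55, F=30.
Check: V − E + F = 27 − 55 + 30 = 2.

55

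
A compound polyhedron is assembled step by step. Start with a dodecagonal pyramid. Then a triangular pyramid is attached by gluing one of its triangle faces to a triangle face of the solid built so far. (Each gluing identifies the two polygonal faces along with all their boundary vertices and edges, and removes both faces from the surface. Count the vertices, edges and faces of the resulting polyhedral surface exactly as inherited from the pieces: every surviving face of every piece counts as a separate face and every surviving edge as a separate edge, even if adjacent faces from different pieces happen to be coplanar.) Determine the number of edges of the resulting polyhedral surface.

27

A dodecagonal pyramid: V=13, E=24, F=13.
Attach a triangular pyramid (V=4, E=6, F=4) along a 3-gon: merge 3 vertices and 3 edges, delete both glued faces → V=14, E=27, F=15.
Check: V − E + F = 14 − 27 + 15 = 2.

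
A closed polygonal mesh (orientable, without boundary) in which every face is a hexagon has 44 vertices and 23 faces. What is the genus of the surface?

2

Every face is a hexagon, so 2E = 6·23 = 138, giving E = 69.
χ = V − E + F = 44 − 69 + 23 = -2.
For a closed orientable surface χ = 2 − 2g, so g = (2 − (-2))/2 = 2.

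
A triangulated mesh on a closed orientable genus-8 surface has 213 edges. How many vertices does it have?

57

χ = 2 − 2·8 = -14, and every face is a triangle so 3F = 2E.
F = 2E/3 = 142. Then V = -14 + E − F = -14 + 213 − 142 = 57.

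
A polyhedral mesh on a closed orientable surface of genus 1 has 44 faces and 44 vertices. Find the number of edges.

For a closed orientable surface of genus 1, χ = 2 − 2·1 = 0.
E = V + F − (0) = 44 + 44 − (0) = 88.

88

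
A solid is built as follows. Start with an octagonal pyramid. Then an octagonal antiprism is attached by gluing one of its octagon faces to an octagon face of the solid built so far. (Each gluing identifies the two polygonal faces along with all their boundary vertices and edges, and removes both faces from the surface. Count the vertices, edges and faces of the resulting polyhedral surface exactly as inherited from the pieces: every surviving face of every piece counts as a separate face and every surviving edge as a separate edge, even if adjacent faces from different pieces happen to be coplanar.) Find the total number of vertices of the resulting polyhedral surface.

17

An octagonal pyramid: V=9, E=16, F=9.
Attach an octagonal antiprism (V=16, E=32, F=18) along an 8-gon: merge 8 vertices and 8 edges, delete both glued faces → V=17, E=40, F=25.
Check: V − E + F = 17 − 40 + 25 = 2.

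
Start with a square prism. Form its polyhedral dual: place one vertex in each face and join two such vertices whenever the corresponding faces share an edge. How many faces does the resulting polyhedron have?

The base solid has V = 8, E = 12, F = 6.
The dual swaps V and F and preserves E: V′ = F = 6, E′ = E = 12, F′ = V = 8.

8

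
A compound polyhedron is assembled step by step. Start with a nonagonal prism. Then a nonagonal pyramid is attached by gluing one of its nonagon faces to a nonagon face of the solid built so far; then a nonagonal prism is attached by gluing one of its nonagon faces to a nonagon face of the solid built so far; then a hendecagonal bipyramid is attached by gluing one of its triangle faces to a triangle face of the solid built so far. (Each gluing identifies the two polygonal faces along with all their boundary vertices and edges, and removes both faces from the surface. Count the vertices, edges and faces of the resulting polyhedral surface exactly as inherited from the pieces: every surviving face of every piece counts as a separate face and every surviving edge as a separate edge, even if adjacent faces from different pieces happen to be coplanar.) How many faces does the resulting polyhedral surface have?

48

A nonagonal prism: V=18, E=27, F=11.
Attach a nonagonal pyramid (V=10, E=18, F=10) along a 9-gon: merge 9 vertices and 9 edges, delete both glued faces → V=19, E=36, F=19.
Attach a nonagonal prism (V=18, E=27, F=11) along a 9-gon: merge 9 vertices and 9 edges, delete both glued faces → V=28, E=54, F=28.
Attach a hendecagonal bipyramid (V=13, E=33, F=22) along a 3-gon: merge 3 vertices and 3 edges, delete both glued faces → V=38, E=84, F=48.
Check: V − E + F = 38 − 84 + 48 = 2.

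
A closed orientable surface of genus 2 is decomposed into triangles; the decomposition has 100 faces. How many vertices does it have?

χ = 2 − 2·2 = -2, and every face is a triangle so 3F = 2E.
E = 3·100/2 = 150. Then V = -2 + E − F = -2 + 150 − 100 = 48.

48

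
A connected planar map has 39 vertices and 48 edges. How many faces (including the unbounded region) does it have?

11

Euler's formula for a connected plane graph: V − E + F = 2, so F = 2 − 39 + 48 = 11.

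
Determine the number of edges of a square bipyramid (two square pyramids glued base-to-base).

12

A bipyramid over an n-gon has 2n triangular faces and n + 2 vertices: V = 4 + 2 = 6, E = 3·4 = 12, F = 2·4 = 8.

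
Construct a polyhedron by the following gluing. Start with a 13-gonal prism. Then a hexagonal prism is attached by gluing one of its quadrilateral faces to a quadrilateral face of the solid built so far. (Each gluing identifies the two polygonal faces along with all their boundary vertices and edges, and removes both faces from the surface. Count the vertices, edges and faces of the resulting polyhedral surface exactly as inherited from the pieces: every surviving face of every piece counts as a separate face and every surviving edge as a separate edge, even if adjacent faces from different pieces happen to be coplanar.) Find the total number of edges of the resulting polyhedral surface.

53

A 13-gonal prism: V=26, E=39, F=15.
Attach a hexagonal prism (V=12, E=18, F=8) along a 4-gon: merge 4 vertices and 4 edges, delete both glued faces → V=34, E=53, F=21.
Check: V − E + F = 34 − 53 + 21 = 2.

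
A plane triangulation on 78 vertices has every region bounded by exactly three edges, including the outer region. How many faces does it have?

152

In a plane triangulation 3F = 2E and V − E + F = 2, so F = 2V − 4 = 2·78 − 4 = 152.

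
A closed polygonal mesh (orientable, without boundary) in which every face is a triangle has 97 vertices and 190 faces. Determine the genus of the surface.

Every face is a triangle, so 2E = 3·190 = 570, giving E = 285.
χ = V − E + F = 97 − 285 + 190 = 2.
For a closed orientable surface χ = 2 − 2g, so g = (2 − (2))/2 = 0.

0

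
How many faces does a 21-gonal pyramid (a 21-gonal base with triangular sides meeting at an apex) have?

22

A pyramid on an n-gon base has one n-gon and n triangles: V = 21 + 1 = 22, E = 2·21 = 42, F = 21 + 1 = 22.
Check: V − E + F = 22 − 42 + 22 = 2.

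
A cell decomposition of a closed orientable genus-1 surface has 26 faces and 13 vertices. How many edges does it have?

39

For a closed orientable surface of genus 1, χ = 2 − 2·1 = 0.
E = V + F − (0) = 13 + 26 − (0) = 39.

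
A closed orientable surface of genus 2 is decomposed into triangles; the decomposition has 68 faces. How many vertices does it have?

χ = 2 − 2·2 = -2, and every face is a triangle so 3F = 2E.
E = 3·68/2 = 102. Then V = -2 + E − F = -2 + 102 − 68 = 32.

32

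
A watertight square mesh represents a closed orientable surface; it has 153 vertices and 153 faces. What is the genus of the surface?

Every face is a square, so 2E = 4·153 = 612, giving E = 306.
χ = V − E + F = 153 − 306 + 153 = 0.
For a closed orientable surface χ = 2 − 2g, so g = (2 − (0))/2 = 1.

1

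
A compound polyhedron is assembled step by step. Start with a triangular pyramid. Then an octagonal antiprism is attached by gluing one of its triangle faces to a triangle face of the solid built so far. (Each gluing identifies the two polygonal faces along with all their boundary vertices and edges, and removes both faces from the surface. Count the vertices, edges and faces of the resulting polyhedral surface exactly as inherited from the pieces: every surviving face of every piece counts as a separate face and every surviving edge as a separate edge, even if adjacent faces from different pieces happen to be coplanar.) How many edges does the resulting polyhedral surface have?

A triangular pyramid: V=4, E=6, F=4.
Attach an octagonal antiprism (V=16, E=32, F=18) along a 3-gon: merge 3 vertices and 3 edges, delete both glued faces → V=17, E=35, F=20.
Check: V − E + F = 17 − 35 + 20 = 2.

35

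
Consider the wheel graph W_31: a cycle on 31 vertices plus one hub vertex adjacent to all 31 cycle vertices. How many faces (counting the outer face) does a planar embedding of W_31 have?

32

W_31 has V = 31 + 1 = 32 vertices and E = 2·31 = 62 edges.
By Euler's formula F = 2 − V + E = 2 − 32 + 62 = 32.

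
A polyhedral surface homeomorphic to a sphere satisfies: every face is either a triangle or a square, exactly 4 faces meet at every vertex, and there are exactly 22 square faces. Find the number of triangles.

8

Let x be the number of triangles; then F = 22 + x.
Edge–face incidences: 2E = 4·22 + 3·x = 88 + 3x.
Every vertex has degree 4, so 4V = 2E.
Euler: V − E + F = 2 ⇒ (2E)/4 − E + (22 + x) = 2.
Multiply by 8: 2·(2E) − 4·(2E) + 8·(22 + x) = 16, i.e. 176 + 8x − 2·(88 + 3x) = 16.
Collecting terms: 2x = 16, so x = 8.
Then 2E = 88 + 3·8 = 112, so E = 56, V = 2E/4 = 28, F = 22 + 8 = 30.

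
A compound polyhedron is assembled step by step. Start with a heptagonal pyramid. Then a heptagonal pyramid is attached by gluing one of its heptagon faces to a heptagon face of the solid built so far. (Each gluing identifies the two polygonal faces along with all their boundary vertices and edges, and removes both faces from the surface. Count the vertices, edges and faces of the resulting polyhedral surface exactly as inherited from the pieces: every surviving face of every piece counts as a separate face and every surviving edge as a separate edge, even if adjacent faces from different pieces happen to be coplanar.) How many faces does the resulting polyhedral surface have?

A heptagonal pyramid: V=8, E=14, F=8.
Attach a heptagonal pyramid (V=8, E=14, F=8) along a 7-gon: merge 7 vertices and 7 edges, delete both glued faces → V=9, E=21, F=14.
Check: V − E + F = 9 − 21 + 14 = 2.

14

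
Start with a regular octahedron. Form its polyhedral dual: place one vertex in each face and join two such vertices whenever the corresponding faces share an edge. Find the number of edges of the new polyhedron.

The base solid has V = 6, E = 12, F = 8.
The dual swaps V and F and preserves E: V′ = F = 8, E′ = E = 12, F′ = V = 6.

12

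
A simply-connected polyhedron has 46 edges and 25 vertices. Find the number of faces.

23

Here V − E + F = 2.
F = 2 − V + E = 2 − 25 + 46 = 23.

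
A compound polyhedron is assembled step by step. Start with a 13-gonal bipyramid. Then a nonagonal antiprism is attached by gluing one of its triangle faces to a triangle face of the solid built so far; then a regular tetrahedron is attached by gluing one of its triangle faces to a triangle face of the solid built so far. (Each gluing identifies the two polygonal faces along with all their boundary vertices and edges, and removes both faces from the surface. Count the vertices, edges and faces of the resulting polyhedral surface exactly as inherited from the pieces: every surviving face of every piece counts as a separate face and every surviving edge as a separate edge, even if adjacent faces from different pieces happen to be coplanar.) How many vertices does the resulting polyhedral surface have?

31

A 13-gonal bipyramid: V=15, E=39, F=26.
Attach a nonagonal antiprism (V=18, E=36, F=20) along a 3-gon: merge 3 vertices and 3 edges, delete both glued faces → V=30, E=72, F=44.
Attach a regular tetrahedron (V=4, E=6, F=4) along a 3-gon: merge 3 vertices and 3 edges, delete both glued faces → V=31, E=75, F=46.
Check: V − E + F = 31 − 75 + 46 = 2.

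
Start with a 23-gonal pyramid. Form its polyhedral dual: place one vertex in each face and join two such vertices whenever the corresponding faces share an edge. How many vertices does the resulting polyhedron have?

The base solid has V = 24, E = 46, F = 24.
The dual swaps V and F and preserves E: V′ = F = 24, E′ = E = 46, F′ = V = 24.

24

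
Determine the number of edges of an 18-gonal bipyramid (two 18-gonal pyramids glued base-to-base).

54

A bipyramid over an n-gon has 2n triangular faces and n + 2 vertices: V = 18 + 2 = 20, E = 3·18 = 54, F = 2·18 = 36.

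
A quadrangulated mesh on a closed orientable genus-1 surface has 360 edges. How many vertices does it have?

180

χ = 2 − 2·1 = 0, and every face is a square so 4F = 2E.
F = 2E/4 = 180. Then V = 0 + E − F = 0 + 360 − 180 = 180.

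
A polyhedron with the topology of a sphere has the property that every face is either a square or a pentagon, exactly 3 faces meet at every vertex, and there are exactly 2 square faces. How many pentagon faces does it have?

8

Let x be the number of pentagons; then F = 2 + x.
Edge–face incidences: 2E = 4·2 + 5·x = 8 + 5x.
Every vertex has degree 3, so 3V = 2E.
Euler: V − E + F = 2 ⇒ (2E)/3 − E + (2 + x) = 2.
Multiply by 6: 2·(2E) − 3·(2E) + 6·(2 + x) = 12, i.e. 12 + 6x − (8 + 5x) = 12.
Collecting terms: x + 4 = 12, so x = 8.
Then 2E = 8 + 5·8 = 48, so E = 24, V = 2E/3 = 16, F = 2 + 8 = 10.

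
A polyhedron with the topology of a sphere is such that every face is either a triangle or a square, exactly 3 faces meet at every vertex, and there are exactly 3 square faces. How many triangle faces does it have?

Let x be the number of triangles; then F = 3 + x.
Edge–face incidences: 2E = 4·3 + 3·x = 12 + 3x.
Every vertex has degree 3, so 3V = 2E.
Euler: V − E + F = 2 ⇒ (2E)/3 − E + (3 + x) = 2.
Multiply by 6: 2·(2E) − 3·(2E) + 6·(3 + x) = 12, i.e. 18 + 6x − (12 + 3x) = 12.
Collecting terms: 3x + 6 = 12, so 3x = 6, so x = 2.
Then 2E = 12 + 3·2 = 18, so E = 9, V = 2E/3 = 6, F = 3 + 2 = 5.

2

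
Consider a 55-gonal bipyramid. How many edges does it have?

A bipyramid over an n-gon has 2n triangular faces and n + 2 vertices: V = 55 + 2 = 57, E = 3·55 = 165, F = 2·55 = 110.

165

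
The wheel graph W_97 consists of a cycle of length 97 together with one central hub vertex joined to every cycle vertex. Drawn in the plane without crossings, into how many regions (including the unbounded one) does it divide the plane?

98

W_97 has V = 97 + 1 = 98 vertices and E = 2·97 = 194 edges.
By Euler's formula F = 2 − V + E = 2 − 98 + 194 = 98.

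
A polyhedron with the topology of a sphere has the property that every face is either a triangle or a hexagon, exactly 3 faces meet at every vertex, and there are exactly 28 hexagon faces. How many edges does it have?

90

Let x be the number of triangles; then F = 28 + x.
Edge–face incidences: 2E = 6·28 + 3·x = 168 + 3x.
Every vertex has degree 3, so 3V = 2E.
Euler: V − E + F = 2 ⇒ (2E)/3 − E + (28 + x) = 2.
Multiply by 6: 2·(2E) − 3·(2E) + 6·(28 + x) = 12, i.e. 168 + 6x − (168 + 3x) = 12.
Collecting terms: 3x = 12, so x = 4.
Then 2E = 168 + 3·4 = 180, so E = 90, V = 2E/3 = 60, F = 28 + 4 = 32.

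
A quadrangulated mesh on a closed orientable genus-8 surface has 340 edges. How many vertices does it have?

156

χ = 2 − 2·8 = -14, and every face is a square so 4F = 2E.
F = 2E/4 = 170. Then V = -14 + E − F = -14 + 340 − 170 = 156.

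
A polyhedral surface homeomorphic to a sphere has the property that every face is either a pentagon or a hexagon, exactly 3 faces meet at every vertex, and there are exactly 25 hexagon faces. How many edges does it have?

Let x be the number of pentagons; then F = 25 + x.
Edge–face incidences: 2E = 6·25 + 5·x = 150 + 5x.
Every vertex has degree 3, so 3V = 2E.
Euler: V − E + F = 2 ⇒ (2E)/3 − E + (25 + x) = 2.
Multiply by 6: 2·(2E) − 3·(2E) + 6·(25 + x) = 12, i.e. 150 + 6x − (150 + 5x) = 12.
Collecting terms: x = 12.
Then 2E = 150 + 5·12 = 210, so E = 105, V = 2E/3 = 70, F = 25 + 12 = 37.

105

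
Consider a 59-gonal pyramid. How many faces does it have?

60

A pyramid on an n-gon base has one n-gon and n triangles: V = 59 + 1 = 60, E = 2·59 = 118, F = 59 + 1 = 60.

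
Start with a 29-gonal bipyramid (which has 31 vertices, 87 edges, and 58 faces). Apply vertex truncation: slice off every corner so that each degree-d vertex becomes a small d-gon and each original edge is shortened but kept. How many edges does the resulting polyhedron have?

Truncation replaces each original edge-end by a new vertex, so V′ = 2E = 174.
Each original edge survives, and each old vertex of degree d contributes d new edges; summing degrees gives Σd = 2E, so E′ = E + 2E = 3E = 261.
Each original face survives and each original vertex becomes one new face: F′ = F + V = 89.

261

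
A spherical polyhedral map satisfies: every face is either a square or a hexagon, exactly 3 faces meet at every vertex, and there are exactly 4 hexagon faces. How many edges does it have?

Let x be the number of squares; then F = 4 + x.
Edge–face incidences: 2E = 6·4 + 4·x = 24 + 4x.
Every vertex has degree 3, so 3V = 2E.
Euler: V − E + F = 2 ⇒ (2E)/3 − E + (4 + x) = 2.
Multiply by 6: 2·(2E) − 3·(2E) + 6·(4 + x) = 12, i.e. 24 + 6x − (24 + 4x) = 12.
Collecting terms: 2x = 12, so x = 6.
Then 2E = 24 + 4·6 = 48, so E = 24, V = 2E/3 = 16, F = 4 + 6 = 10.

24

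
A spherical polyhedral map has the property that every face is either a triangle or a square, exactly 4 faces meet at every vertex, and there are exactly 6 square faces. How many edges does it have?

Let x be the number of triangles; then F = 6 + x.
Edge–face incidences: 2E = 4·6 + 3·x = 24 + 3x.
Every vertex has degree 4, so 4V = 2E.
Euler: V − E + F = 2 ⇒ (2E)/4 − E + (6 + x) = 2.
Multiply by 8: 2·(2E) − 4·(2E) + 8·(6 + x) = 16, i.e. 48 + 8x − 2·(24 + 3x) = 16.
Collecting terms: 2x = 16, so x = 8.
Then 2E = 24 + 3·8 = 48, so E = 24, V = 2E/4 = 12, F = 6 + 8 = 14.

24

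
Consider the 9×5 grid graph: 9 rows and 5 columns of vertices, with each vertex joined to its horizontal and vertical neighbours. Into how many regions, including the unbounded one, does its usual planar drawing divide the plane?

33

The grid has V = 9·5 = 45 vertices and E = 9·4 + 5·8 = 76 edges.
F = 2 − V + E = 2 − 45 + 76 = 33.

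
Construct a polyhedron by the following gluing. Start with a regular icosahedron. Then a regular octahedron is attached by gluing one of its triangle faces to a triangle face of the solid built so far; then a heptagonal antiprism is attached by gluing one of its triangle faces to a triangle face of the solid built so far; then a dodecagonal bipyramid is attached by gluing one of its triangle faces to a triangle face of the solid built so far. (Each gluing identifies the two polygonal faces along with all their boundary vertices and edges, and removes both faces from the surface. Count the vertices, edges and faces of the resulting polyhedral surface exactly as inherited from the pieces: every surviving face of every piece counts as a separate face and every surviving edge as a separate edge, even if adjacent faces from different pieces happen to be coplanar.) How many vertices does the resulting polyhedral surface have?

37

A regular icosahedron: V=12, E=30, F=20.
Attach a regular octahedron (V=6, E=12, F=8) along a 3-gon: merge 3 vertices and 3 edges, delete both glued faces → V=15, E=39, F=26.
Attach a heptagonal antiprism (V=14, E=28, F=16) along a 3-gon: merge 3 vertices and 3 edges, delete both glued faces → V=26, E=64, F=40.
Attach a dodecagonal bipyramid (V=14, E=36, F=24) along a 3-gon: merge 3 vertices and 3 edges, delete both glued faces → V=37, E=97, F=62.
Check: V − E + F = 37 − 97 + 62 = 2.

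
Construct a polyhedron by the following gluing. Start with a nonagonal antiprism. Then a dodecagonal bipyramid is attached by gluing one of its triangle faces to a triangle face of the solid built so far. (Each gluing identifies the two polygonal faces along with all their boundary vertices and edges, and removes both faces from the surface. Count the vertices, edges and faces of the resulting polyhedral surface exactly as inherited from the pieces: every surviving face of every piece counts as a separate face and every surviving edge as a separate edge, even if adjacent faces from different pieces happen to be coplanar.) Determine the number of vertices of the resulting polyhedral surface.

A nonagonal antiprism: V=18, E=36, F=20.
Attach a dodecagonal bipyramid (V=14, E=36, F=24) along a 3-gon: merge 3 vertices and 3 edges, delete both glued faces → V=29, E=69, F=42.
Check: V − E + F = 29 − 69 + 42 = 2.

29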